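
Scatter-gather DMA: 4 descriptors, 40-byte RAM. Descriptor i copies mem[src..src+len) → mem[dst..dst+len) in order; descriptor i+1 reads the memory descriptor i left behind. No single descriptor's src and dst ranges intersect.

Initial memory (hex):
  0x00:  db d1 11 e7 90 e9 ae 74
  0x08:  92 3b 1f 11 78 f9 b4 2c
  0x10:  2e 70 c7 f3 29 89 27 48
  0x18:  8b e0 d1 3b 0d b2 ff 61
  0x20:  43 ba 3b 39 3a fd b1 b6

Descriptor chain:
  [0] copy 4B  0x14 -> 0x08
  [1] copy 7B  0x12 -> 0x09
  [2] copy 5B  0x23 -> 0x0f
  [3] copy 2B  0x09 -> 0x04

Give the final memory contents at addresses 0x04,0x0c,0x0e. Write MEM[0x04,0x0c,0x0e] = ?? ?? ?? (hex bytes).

  after D0: wrote 4B at 0x08 = 29892748
  after D1: wrote 7B at 0x09 = c7f3298927488b
  after D2: wrote 5B at 0x0f = 393afdb1b6
  after D3: wrote 2B at 0x04 = c7f3
query mem[0x04]=0xc7, mem[0x0c]=0x89, mem[0x0e]=0x48

MEM[0x04,0x0c,0x0e] = c7 89 48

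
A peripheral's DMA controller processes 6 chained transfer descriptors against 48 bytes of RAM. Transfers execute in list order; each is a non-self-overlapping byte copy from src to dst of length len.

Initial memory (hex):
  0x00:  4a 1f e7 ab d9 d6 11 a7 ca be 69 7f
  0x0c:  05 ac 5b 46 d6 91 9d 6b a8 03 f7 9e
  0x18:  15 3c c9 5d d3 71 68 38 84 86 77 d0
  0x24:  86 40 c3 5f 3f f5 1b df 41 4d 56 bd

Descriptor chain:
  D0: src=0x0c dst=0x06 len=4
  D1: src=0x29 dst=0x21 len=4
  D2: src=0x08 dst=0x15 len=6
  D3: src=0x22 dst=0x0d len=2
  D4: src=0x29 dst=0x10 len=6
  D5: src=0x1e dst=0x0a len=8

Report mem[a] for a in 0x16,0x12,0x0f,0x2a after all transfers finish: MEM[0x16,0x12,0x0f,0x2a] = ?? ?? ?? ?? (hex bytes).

MEM[0x16,0x12,0x0f,0x2a] = 46 df df 1b

#0 dst[0x06+4] := {0x05,0xac,0x5b,0x46}
#1 dst[0x21+4] := {0xf5,0x1b,0xdf,0x41}
#2 dst[0x15+6] := {0x5b,0x46,0x69,0x7f,0x05,0xac}
#3 dst[0x0d+2] := {0x1b,0xdf}
#4 dst[0x10+6] := {0xf5,0x1b,0xdf,0x41,0x4d,0x56}
#5 dst[0x0a+8] := {0x68,0x38,0x84,0xf5,0x1b,0xdf,0x41,0x40}
query mem[0x16]=0x46, mem[0x12]=0xdf, mem[0x0f]=0xdf, mem[0x2a]=0x1b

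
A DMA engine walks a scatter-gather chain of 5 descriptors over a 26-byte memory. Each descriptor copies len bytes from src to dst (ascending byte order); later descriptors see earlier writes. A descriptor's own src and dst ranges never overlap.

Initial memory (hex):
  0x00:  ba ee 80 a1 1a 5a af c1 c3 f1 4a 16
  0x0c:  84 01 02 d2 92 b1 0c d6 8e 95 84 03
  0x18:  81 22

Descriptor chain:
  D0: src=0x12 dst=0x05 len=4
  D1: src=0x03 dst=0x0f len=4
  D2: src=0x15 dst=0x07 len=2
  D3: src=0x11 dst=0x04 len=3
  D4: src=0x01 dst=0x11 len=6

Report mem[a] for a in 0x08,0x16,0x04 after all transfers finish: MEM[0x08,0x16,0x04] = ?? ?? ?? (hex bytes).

MEM[0x08,0x16,0x04] = 84 d6 0c

#0 dst[0x05+4] := {0x0c,0xd6,0x8e,0x95}
#1 dst[0x0f+4] := {0xa1,0x1a,0x0c,0xd6}
#2 dst[0x07+2] := {0x95,0x84}
#3 dst[0x04+3] := {0x0c,0xd6,0xd6}
#4 dst[0x11+6] := {0xee,0x80,0xa1,0x0c,0xd6,0xd6}
query mem[0x08]=0x84, mem[0x16]=0xd6, mem[0x04]=0x0c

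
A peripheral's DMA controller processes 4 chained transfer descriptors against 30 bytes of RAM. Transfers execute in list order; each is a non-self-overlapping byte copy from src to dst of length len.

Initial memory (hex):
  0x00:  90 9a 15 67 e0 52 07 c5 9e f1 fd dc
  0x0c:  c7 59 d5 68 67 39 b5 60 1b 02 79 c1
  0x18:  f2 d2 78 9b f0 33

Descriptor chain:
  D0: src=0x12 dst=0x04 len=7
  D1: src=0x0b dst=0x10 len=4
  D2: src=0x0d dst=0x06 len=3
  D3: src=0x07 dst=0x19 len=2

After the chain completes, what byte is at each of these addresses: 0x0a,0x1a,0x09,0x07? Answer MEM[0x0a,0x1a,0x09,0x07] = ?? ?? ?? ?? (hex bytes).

D0: mem[0x04..0x0a] <- [b5 60 1b 02 79 c1 f2]
D1: mem[0x10..0x13] <- [dc c7 59 d5]
D2: mem[0x06..0x08] <- [59 d5 68]
D3: mem[0x19..0x1a] <- [d5 68]
query mem[0x0a]=0xf2, mem[0x1a]=0x68, mem[0x09]=0xc1, mem[0x07]=0xd5

MEM[0x0a,0x1a,0x09,0x07] = f2 68 c1 d5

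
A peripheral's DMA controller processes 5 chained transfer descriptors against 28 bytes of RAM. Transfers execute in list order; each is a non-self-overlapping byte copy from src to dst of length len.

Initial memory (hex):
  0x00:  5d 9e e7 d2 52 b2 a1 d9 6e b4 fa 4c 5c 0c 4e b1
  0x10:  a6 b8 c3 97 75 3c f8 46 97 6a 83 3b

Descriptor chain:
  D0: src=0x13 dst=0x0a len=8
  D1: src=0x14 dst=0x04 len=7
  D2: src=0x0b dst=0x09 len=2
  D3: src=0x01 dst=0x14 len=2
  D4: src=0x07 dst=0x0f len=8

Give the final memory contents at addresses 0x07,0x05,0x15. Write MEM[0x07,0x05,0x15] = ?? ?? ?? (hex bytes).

[0] 0x13->0x0a len=8 : 97 75 3c f8 46 97 6a 83
[1] 0x14->0x04 len=7 : 75 3c f8 46 97 6a 83
[2] 0x0b->0x09 len=2 : 75 3c
[3] 0x01->0x14 len=2 : 9e e7
[4] 0x07->0x0f len=8 : 46 97 75 3c 75 3c f8 46
query mem[0x07]=0x46, mem[0x05]=0x3c, mem[0x15]=0xf8

MEM[0x07,0x05,0x15] = 46 3c f8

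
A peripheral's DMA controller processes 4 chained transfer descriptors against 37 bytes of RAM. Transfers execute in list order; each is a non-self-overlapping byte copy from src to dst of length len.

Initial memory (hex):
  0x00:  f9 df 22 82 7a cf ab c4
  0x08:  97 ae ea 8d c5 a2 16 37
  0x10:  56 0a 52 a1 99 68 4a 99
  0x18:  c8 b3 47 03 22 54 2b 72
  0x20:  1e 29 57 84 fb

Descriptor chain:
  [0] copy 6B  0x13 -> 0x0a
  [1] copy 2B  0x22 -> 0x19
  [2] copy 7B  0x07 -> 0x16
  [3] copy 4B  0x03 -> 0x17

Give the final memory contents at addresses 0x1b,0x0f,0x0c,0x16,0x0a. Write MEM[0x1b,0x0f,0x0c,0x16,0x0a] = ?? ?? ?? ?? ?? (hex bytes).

MEM[0x1b,0x0f,0x0c,0x16,0x0a] = 68 c8 68 c4 a1

#0 dst[0x0a+6] := {0xa1,0x99,0x68,0x4a,0x99,0xc8}
#1 dst[0x19+2] := {0x57,0x84}
#2 dst[0x16+7] := {0xc4,0x97,0xae,0xa1,0x99,0x68,0x4a}
#3 dst[0x17+4] := {0x82,0x7a,0xcf,0xab}
query mem[0x1b]=0x68, mem[0x0f]=0xc8, mem[0x0c]=0x68, mem[0x16]=0xc4, mem[0x0a]=0xa1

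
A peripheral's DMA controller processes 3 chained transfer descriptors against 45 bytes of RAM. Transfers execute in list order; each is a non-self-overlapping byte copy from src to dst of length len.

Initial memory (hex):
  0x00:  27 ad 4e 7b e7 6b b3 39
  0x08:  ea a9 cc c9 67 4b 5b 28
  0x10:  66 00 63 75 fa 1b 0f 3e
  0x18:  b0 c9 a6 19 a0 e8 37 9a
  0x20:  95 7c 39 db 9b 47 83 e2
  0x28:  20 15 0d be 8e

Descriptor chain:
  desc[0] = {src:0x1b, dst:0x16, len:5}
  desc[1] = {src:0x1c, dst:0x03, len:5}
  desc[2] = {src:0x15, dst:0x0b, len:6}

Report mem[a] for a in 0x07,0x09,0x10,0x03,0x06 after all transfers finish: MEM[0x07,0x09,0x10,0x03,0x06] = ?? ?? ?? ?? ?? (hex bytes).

MEM[0x07,0x09,0x10,0x03,0x06] = 95 a9 9a a0 9a

  after D0: wrote 5B at 0x16 = 19a0e8379a
  after D1: wrote 5B at 0x03 = a0e8379a95
  after D2: wrote 6B at 0x0b = 1b19a0e8379a
query mem[0x07]=0x95, mem[0x09]=0xa9, mem[0x10]=0x9a, mem[0x03]=0xa0, mem[0x06]=0x9a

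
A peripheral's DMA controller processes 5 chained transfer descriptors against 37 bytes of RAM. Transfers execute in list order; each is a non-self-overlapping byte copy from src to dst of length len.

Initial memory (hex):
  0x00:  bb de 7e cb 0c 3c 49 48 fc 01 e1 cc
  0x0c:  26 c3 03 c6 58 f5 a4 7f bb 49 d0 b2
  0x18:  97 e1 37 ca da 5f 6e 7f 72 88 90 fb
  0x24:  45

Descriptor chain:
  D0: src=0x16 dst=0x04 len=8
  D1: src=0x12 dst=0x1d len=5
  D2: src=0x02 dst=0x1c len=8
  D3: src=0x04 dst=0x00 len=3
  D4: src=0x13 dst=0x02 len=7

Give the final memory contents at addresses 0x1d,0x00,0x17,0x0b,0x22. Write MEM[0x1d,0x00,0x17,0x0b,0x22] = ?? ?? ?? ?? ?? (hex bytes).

D0: mem[0x04..0x0b] <- [d0 b2 97 e1 37 ca da 5f]
D1: mem[0x1d..0x21] <- [a4 7f bb 49 d0]
D2: mem[0x1c..0x23] <- [7e cb d0 b2 97 e1 37 ca]
D3: mem[0x00..0x02] <- [d0 b2 97]
D4: mem[0x02..0x08] <- [7f bb 49 d0 b2 97 e1]
query mem[0x1d]=0xcb, mem[0x00]=0xd0, mem[0x17]=0xb2, mem[0x0b]=0x5f, mem[0x22]=0x37

MEM[0x1d,0x00,0x17,0x0b,0x22] = cb d0 b2 5f 37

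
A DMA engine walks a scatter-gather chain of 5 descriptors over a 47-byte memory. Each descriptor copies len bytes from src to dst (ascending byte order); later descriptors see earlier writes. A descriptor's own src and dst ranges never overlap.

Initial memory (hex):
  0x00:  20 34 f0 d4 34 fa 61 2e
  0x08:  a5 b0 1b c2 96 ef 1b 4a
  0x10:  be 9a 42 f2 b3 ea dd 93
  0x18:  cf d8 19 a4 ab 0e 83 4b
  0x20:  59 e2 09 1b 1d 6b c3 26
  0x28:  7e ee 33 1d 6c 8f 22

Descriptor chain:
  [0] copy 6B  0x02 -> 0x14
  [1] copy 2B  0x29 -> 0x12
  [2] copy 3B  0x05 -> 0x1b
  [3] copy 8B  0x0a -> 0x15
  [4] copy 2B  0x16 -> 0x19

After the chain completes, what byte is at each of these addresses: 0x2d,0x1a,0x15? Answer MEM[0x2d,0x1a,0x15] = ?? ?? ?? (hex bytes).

D0: mem[0x14..0x19] <- [f0 d4 34 fa 61 2e]
D1: mem[0x12..0x13] <- [ee 33]
D2: mem[0x1b..0x1d] <- [fa 61 2e]
D3: mem[0x15..0x1c] <- [1b c2 96 ef 1b 4a be 9a]
D4: mem[0x19..0x1a] <- [c2 96]
query mem[0x2d]=0x8f, mem[0x1a]=0x96, mem[0x15]=0x1b

MEM[0x2d,0x1a,0x15] = 8f 96 1b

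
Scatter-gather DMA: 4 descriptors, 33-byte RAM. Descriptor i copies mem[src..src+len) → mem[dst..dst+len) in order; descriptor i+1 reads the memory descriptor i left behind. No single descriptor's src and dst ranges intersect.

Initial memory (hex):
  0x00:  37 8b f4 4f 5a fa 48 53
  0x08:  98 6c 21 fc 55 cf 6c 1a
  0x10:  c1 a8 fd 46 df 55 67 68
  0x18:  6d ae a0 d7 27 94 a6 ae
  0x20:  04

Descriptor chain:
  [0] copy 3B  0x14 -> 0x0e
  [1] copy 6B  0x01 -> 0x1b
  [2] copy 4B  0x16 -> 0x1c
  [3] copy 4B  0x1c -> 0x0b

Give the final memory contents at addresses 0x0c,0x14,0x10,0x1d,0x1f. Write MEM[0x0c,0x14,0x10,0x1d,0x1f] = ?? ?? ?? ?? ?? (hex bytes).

#0 dst[0x0e+3] := {0xdf,0x55,0x67}
#1 dst[0x1b+6] := {0x8b,0xf4,0x4f,0x5a,0xfa,0x48}
#2 dst[0x1c+4] := {0x67,0x68,0x6d,0xae}
#3 dst[0x0b+4] := {0x67,0x68,0x6d,0xae}
query mem[0x0c]=0x68, mem[0x14]=0xdf, mem[0x10]=0x67, mem[0x1d]=0x68, mem[0x1f]=0xae

MEM[0x0c,0x14,0x10,0x1d,0x1f] = 68 df 67 68 ae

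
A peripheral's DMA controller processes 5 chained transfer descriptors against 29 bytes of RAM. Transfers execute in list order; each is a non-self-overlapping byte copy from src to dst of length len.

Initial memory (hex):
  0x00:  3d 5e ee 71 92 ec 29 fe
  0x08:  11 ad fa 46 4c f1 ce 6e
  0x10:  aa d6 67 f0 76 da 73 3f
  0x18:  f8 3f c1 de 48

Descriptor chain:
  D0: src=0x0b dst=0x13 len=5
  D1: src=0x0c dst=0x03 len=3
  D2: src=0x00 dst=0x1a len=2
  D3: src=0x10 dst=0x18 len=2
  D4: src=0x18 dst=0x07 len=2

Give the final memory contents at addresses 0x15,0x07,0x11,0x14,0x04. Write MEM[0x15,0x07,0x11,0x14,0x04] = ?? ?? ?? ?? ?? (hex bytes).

D0: mem[0x13..0x17] <- [46 4c f1 ce 6e]
D1: mem[0x03..0x05] <- [4c f1 ce]
D2: mem[0x1a..0x1b] <- [3d 5e]
D3: mem[0x18..0x19] <- [aa d6]
D4: mem[0x07..0x08] <- [aa d6]
query mem[0x15]=0xf1, mem[0x07]=0xaa, mem[0x11]=0xd6, mem[0x14]=0x4c, mem[0x04]=0xf1

MEM[0x15,0x07,0x11,0x14,0x04] = f1 aa d6 4c f1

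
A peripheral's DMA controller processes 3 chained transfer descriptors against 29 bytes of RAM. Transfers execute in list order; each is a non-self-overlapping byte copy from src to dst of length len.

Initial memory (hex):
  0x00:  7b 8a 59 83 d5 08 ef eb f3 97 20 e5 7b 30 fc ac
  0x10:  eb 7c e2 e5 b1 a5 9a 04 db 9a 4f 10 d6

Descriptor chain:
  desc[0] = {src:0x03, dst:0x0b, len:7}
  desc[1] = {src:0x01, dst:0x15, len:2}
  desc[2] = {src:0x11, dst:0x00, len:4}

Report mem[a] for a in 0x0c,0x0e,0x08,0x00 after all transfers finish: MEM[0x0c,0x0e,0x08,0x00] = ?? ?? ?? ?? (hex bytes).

MEM[0x0c,0x0e,0x08,0x00] = d5 ef f3 97

D0: mem[0x0b..0x11] <- [83 d5 08 ef eb f3 97]
D1: mem[0x15..0x16] <- [8a 59]
D2: mem[0x00..0x03] <- [97 e2 e5 b1]
query mem[0x0c]=0xd5, mem[0x0e]=0xef, mem[0x08]=0xf3, mem[0x00]=0x97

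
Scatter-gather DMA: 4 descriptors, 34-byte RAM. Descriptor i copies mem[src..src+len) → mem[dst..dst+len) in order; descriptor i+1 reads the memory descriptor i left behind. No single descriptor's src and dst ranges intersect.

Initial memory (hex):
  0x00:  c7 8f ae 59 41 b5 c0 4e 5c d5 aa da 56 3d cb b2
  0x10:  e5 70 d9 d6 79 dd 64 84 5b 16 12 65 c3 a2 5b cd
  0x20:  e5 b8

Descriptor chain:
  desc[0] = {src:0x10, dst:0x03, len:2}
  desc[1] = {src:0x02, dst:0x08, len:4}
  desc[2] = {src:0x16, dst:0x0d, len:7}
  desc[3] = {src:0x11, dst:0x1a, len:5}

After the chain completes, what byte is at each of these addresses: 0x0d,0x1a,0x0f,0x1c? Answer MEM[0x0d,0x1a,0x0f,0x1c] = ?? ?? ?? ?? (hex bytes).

MEM[0x0d,0x1a,0x0f,0x1c] = 64 12 5b c3

  after D0: wrote 2B at 0x03 = e570
  after D1: wrote 4B at 0x08 = aee570b5
  after D2: wrote 7B at 0x0d = 64845b161265c3
  after D3: wrote 5B at 0x1a = 1265c379dd
query mem[0x0d]=0x64, mem[0x1a]=0x12, mem[0x0f]=0x5b, mem[0x1c]=0xc3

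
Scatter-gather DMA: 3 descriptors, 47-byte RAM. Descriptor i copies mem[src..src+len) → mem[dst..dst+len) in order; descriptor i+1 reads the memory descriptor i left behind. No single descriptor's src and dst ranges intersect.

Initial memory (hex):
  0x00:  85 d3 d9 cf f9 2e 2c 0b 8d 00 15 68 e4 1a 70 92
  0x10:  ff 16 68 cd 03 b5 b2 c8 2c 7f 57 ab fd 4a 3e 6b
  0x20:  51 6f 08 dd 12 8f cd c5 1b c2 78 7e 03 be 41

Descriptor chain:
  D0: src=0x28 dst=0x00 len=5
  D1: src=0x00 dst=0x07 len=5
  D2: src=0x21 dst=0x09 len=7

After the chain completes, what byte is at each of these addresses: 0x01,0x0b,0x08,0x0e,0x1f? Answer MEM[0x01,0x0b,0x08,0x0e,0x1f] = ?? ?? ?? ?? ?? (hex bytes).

#0 dst[0x00+5] := {0x1b,0xc2,0x78,0x7e,0x03}
#1 dst[0x07+5] := {0x1b,0xc2,0x78,0x7e,0x03}
#2 dst[0x09+7] := {0x6f,0x08,0xdd,0x12,0x8f,0xcd,0xc5}
query mem[0x01]=0xc2, mem[0x0b]=0xdd, mem[0x08]=0xc2, mem[0x0e]=0xcd, mem[0x1f]=0x6b

MEM[0x01,0x0b,0x08,0x0e,0x1f] = c2 dd c2 cd 6b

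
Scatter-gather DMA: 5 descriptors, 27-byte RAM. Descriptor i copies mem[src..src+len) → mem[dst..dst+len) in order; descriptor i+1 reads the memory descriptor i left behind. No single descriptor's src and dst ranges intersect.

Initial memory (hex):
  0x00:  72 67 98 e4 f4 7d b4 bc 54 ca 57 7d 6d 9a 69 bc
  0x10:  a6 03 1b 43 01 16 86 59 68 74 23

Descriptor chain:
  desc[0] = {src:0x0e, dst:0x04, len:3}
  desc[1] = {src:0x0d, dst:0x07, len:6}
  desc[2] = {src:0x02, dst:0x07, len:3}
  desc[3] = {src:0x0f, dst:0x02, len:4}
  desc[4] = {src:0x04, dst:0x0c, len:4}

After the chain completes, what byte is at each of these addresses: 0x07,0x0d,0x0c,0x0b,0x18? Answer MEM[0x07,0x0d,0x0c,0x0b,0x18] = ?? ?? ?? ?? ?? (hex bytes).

MEM[0x07,0x0d,0x0c,0x0b,0x18] = 98 1b 03 03 68

D0: mem[0x04..0x06] <- [69 bc a6]
D1: mem[0x07..0x0c] <- [9a 69 bc a6 03 1b]
D2: mem[0x07..0x09] <- [98 e4 69]
D3: mem[0x02..0x05] <- [bc a6 03 1b]
D4: mem[0x0c..0x0f] <- [03 1b a6 98]
query mem[0x07]=0x98, mem[0x0d]=0x1b, mem[0x0c]=0x03, mem[0x0b]=0x03, mem[0x18]=0x68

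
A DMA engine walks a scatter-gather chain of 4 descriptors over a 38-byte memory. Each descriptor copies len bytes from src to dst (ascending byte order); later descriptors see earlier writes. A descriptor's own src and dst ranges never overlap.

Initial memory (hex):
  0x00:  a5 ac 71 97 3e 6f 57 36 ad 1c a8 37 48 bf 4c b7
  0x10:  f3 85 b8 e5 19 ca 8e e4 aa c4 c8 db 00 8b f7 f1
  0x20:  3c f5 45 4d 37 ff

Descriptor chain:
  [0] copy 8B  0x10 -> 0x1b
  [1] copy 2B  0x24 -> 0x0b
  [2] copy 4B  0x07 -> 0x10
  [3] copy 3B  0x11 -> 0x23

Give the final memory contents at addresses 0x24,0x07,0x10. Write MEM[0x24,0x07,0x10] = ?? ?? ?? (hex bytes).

  after D0: wrote 8B at 0x1b = f385b8e519ca8ee4
  after D1: wrote 2B at 0x0b = 37ff
  after D2: wrote 4B at 0x10 = 36ad1ca8
  after D3: wrote 3B at 0x23 = ad1ca8
query mem[0x24]=0x1c, mem[0x07]=0x36, mem[0x10]=0x36

MEM[0x24,0x07,0x10] = 1c 36 36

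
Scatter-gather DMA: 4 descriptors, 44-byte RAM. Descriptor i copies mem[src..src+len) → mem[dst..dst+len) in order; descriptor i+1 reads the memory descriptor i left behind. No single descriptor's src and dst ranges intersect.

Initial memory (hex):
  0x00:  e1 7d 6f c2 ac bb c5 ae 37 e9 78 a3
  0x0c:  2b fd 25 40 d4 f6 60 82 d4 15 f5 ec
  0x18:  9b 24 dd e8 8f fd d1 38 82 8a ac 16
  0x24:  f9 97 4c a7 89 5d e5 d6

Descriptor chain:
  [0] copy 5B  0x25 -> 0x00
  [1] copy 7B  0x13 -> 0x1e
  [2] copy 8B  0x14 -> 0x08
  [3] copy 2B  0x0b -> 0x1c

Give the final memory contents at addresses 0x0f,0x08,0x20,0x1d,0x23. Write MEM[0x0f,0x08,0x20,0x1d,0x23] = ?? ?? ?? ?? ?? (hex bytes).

MEM[0x0f,0x08,0x20,0x1d,0x23] = e8 d4 15 9b 9b

#0 dst[0x00+5] := {0x97,0x4c,0xa7,0x89,0x5d}
#1 dst[0x1e+7] := {0x82,0xd4,0x15,0xf5,0xec,0x9b,0x24}
#2 dst[0x08+8] := {0xd4,0x15,0xf5,0xec,0x9b,0x24,0xdd,0xe8}
#3 dst[0x1c+2] := {0xec,0x9b}
query mem[0x0f]=0xe8, mem[0x08]=0xd4, mem[0x20]=0x15, mem[0x1d]=0x9b, mem[0x23]=0x9b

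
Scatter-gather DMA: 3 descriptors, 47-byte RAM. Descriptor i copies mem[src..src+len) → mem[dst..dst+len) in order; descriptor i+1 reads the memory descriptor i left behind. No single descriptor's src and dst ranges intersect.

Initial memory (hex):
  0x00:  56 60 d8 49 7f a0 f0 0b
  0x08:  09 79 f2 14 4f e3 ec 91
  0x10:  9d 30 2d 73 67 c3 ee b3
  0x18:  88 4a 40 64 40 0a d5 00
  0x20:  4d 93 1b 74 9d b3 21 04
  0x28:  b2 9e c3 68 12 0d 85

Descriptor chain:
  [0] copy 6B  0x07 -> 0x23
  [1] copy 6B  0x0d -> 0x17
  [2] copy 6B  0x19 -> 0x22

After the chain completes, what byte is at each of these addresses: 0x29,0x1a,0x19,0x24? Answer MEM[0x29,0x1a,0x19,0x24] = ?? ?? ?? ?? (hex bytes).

  after D0: wrote 6B at 0x23 = 0b0979f2144f
  after D1: wrote 6B at 0x17 = e3ec919d302d
  after D2: wrote 6B at 0x22 = 919d302d0ad5
query mem[0x29]=0x9e, mem[0x1a]=0x9d, mem[0x19]=0x91, mem[0x24]=0x30

MEM[0x29,0x1a,0x19,0x24] = 9e 9d 91 30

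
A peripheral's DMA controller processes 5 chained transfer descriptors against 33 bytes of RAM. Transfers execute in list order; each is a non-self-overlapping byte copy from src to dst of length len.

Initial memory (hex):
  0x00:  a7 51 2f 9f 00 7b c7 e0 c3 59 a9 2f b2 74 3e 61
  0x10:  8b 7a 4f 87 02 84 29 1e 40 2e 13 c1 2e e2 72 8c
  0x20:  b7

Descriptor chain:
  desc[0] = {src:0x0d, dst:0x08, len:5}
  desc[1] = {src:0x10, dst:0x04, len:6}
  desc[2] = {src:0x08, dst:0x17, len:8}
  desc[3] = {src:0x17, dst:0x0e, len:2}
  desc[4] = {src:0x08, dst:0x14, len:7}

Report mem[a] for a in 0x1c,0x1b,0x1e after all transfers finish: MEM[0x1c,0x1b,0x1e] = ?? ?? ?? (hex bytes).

MEM[0x1c,0x1b,0x1e] = 74 7a 61

  after D0: wrote 5B at 0x08 = 743e618b7a
  after D1: wrote 6B at 0x04 = 8b7a4f870284
  after D2: wrote 8B at 0x17 = 0284618b7a743e61
  after D3: wrote 2B at 0x0e = 0284
  after D4: wrote 7B at 0x14 = 0284618b7a7402
query mem[0x1c]=0x74, mem[0x1b]=0x7a, mem[0x1e]=0x61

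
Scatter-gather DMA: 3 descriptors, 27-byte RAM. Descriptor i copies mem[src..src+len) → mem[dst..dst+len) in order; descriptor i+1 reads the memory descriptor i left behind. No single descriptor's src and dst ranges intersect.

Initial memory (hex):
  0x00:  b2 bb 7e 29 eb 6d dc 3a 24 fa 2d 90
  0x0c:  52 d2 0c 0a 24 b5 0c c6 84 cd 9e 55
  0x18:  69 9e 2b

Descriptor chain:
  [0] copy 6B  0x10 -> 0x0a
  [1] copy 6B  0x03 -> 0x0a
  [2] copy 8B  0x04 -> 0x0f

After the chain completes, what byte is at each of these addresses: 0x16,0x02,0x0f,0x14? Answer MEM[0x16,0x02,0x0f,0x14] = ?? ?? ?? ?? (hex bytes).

  after D0: wrote 6B at 0x0a = 24b50cc684cd
  after D1: wrote 6B at 0x0a = 29eb6ddc3a24
  after D2: wrote 8B at 0x0f = eb6ddc3a24fa29eb
query mem[0x16]=0xeb, mem[0x02]=0x7e, mem[0x0f]=0xeb, mem[0x14]=0xfa

MEM[0x16,0x02,0x0f,0x14] = eb 7e eb fa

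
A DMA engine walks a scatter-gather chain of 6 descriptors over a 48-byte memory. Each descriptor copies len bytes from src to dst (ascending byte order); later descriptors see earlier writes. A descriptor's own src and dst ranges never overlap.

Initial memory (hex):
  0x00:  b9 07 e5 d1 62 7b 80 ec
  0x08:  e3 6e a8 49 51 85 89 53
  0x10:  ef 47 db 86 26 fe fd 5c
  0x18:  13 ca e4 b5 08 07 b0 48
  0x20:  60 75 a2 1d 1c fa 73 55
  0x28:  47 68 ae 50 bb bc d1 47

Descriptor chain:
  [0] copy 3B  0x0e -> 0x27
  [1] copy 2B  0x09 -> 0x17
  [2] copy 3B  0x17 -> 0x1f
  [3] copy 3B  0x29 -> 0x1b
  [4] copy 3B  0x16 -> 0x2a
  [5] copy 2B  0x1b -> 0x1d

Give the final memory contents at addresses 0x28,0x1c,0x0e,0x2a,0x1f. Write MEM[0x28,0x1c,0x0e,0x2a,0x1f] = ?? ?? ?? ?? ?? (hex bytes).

  after D0: wrote 3B at 0x27 = 8953ef
  after D1: wrote 2B at 0x17 = 6ea8
  after D2: wrote 3B at 0x1f = 6ea8ca
  after D3: wrote 3B at 0x1b = efae50
  after D4: wrote 3B at 0x2a = fd6ea8
  after D5: wrote 2B at 0x1d = efae
query mem[0x28]=0x53, mem[0x1c]=0xae, mem[0x0e]=0x89, mem[0x2a]=0xfd, mem[0x1f]=0x6e

MEM[0x28,0x1c,0x0e,0x2a,0x1f] = 53 ae 89 fd 6e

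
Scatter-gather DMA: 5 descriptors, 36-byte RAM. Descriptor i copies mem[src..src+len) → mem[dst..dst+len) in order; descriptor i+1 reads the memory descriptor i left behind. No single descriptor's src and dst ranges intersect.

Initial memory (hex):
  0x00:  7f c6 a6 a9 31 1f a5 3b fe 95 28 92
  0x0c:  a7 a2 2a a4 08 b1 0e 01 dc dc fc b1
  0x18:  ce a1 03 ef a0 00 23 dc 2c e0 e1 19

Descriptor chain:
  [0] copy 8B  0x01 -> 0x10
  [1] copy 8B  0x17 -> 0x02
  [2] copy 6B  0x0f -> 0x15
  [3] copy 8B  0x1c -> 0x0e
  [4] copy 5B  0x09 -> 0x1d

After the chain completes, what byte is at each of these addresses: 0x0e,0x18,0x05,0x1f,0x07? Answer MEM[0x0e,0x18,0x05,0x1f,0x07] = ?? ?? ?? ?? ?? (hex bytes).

MEM[0x0e,0x18,0x05,0x1f,0x07] = a0 a9 03 92 a0

D0: mem[0x10..0x17] <- [c6 a6 a9 31 1f a5 3b fe]
D1: mem[0x02..0x09] <- [fe ce a1 03 ef a0 00 23]
D2: mem[0x15..0x1a] <- [a4 c6 a6 a9 31 1f]
D3: mem[0x0e..0x15] <- [a0 00 23 dc 2c e0 e1 19]
D4: mem[0x1d..0x21] <- [23 28 92 a7 a2]
query mem[0x0e]=0xa0, mem[0x18]=0xa9, mem[0x05]=0x03, mem[0x1f]=0x92, mem[0x07]=0xa0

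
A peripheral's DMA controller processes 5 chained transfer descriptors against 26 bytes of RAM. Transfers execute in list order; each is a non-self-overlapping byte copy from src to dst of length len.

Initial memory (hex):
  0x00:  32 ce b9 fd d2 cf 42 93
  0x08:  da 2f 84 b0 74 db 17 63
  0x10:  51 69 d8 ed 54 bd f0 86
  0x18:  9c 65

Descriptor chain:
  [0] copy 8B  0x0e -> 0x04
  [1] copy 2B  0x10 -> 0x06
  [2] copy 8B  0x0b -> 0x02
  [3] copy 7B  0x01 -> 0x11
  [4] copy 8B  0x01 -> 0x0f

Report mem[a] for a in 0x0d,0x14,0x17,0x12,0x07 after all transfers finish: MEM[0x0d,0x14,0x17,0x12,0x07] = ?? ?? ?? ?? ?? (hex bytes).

#0 dst[0x04+8] := {0x17,0x63,0x51,0x69,0xd8,0xed,0x54,0xbd}
#1 dst[0x06+2] := {0x51,0x69}
#2 dst[0x02+8] := {0xbd,0x74,0xdb,0x17,0x63,0x51,0x69,0xd8}
#3 dst[0x11+7] := {0xce,0xbd,0x74,0xdb,0x17,0x63,0x51}
#4 dst[0x0f+8] := {0xce,0xbd,0x74,0xdb,0x17,0x63,0x51,0x69}
query mem[0x0d]=0xdb, mem[0x14]=0x63, mem[0x17]=0x51, mem[0x12]=0xdb, mem[0x07]=0x51

MEM[0x0d,0x14,0x17,0x12,0x07] = db 63 51 db 51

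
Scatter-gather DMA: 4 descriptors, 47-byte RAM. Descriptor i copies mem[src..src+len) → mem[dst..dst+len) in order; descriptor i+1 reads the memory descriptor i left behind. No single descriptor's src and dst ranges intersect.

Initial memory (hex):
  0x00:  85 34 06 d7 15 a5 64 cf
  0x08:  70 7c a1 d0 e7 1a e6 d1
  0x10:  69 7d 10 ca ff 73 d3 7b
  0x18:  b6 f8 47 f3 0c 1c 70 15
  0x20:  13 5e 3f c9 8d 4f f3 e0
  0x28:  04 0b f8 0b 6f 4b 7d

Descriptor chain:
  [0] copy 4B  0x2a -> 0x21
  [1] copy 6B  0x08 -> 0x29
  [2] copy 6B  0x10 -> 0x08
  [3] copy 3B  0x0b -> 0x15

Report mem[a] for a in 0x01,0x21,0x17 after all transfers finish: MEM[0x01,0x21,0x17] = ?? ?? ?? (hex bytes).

D0: mem[0x21..0x24] <- [f8 0b 6f 4b]
D1: mem[0x29..0x2e] <- [70 7c a1 d0 e7 1a]
D2: mem[0x08..0x0d] <- [69 7d 10 ca ff 73]
D3: mem[0x15..0x17] <- [ca ff 73]
query mem[0x01]=0x34, mem[0x21]=0xf8, mem[0x17]=0x73

MEM[0x01,0x21,0x17] = 34 f8 73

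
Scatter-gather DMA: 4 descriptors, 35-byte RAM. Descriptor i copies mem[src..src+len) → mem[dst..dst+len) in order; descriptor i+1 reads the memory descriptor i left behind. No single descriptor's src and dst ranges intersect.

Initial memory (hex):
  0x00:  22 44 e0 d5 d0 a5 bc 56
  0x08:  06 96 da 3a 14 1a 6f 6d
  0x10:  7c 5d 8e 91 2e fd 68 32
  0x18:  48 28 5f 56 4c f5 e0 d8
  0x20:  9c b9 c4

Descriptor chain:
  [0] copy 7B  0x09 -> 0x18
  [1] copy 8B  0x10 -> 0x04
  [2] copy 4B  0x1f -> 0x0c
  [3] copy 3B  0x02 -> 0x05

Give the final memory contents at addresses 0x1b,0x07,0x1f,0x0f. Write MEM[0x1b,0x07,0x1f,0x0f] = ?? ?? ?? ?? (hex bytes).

D0: mem[0x18..0x1e] <- [96 da 3a 14 1a 6f 6d]
D1: mem[0x04..0x0b] <- [7c 5d 8e 91 2e fd 68 32]
D2: mem[0x0c..0x0f] <- [d8 9c b9 c4]
D3: mem[0x05..0x07] <- [e0 d5 7c]
query mem[0x1b]=0x14, mem[0x07]=0x7c, mem[0x1f]=0xd8, mem[0x0f]=0xc4

MEM[0x1b,0x07,0x1f,0x0f] = 14 7c d8 c4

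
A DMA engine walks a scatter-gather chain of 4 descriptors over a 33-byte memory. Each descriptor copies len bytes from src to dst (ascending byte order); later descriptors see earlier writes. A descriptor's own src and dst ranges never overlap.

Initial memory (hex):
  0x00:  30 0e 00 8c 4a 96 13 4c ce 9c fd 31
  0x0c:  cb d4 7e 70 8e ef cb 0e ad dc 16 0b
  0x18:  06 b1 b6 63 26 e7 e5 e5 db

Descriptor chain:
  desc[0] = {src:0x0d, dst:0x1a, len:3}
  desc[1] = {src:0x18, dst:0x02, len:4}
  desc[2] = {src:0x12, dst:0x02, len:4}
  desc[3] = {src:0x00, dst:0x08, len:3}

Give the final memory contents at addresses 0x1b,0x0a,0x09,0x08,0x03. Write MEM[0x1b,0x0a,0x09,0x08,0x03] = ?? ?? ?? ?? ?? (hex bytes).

#0 dst[0x1a+3] := {0xd4,0x7e,0x70}
#1 dst[0x02+4] := {0x06,0xb1,0xd4,0x7e}
#2 dst[0x02+4] := {0xcb,0x0e,0xad,0xdc}
#3 dst[0x08+3] := {0x30,0x0e,0xcb}
query mem[0x1b]=0x7e, mem[0x0a]=0xcb, mem[0x09]=0x0e, mem[0x08]=0x30, mem[0x03]=0x0e

MEM[0x1b,0x0a,0x09,0x08,0x03] = 7e cb 0e 30 0e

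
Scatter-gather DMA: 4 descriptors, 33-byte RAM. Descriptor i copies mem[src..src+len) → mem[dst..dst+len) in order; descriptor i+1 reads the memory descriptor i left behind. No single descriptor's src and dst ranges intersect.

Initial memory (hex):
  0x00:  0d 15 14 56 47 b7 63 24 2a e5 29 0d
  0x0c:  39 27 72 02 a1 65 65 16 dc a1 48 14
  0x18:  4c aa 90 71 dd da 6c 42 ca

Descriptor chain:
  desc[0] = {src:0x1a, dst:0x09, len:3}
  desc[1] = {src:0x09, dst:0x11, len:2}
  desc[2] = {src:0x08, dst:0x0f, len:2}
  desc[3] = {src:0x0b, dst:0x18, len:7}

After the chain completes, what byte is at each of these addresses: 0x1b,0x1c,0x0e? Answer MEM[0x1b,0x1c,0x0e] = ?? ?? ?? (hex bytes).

MEM[0x1b,0x1c,0x0e] = 72 2a 72

[0] 0x1a->0x09 len=3 : 90 71 dd
[1] 0x09->0x11 len=2 : 90 71
[2] 0x08->0x0f len=2 : 2a 90
[3] 0x0b->0x18 len=7 : dd 39 27 72 2a 90 90
query mem[0x1b]=0x72, mem[0x1c]=0x2a, mem[0x0e]=0x72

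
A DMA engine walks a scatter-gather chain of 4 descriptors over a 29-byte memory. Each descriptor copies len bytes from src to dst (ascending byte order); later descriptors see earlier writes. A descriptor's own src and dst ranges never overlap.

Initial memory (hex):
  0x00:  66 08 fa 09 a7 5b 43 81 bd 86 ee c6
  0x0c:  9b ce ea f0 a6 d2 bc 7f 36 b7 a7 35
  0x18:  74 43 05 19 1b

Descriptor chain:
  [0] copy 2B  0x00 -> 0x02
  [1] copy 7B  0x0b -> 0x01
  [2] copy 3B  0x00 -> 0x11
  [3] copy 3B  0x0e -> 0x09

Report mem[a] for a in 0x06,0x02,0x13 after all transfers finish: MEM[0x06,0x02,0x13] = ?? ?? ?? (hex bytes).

[0] 0x00->0x02 len=2 : 66 08
[1] 0x0b->0x01 len=7 : c6 9b ce ea f0 a6 d2
[2] 0x00->0x11 len=3 : 66 c6 9b
[3] 0x0e->0x09 len=3 : ea f0 a6
query mem[0x06]=0xa6, mem[0x02]=0x9b, mem[0x13]=0x9b

MEM[0x06,0x02,0x13] = a6 9b 9b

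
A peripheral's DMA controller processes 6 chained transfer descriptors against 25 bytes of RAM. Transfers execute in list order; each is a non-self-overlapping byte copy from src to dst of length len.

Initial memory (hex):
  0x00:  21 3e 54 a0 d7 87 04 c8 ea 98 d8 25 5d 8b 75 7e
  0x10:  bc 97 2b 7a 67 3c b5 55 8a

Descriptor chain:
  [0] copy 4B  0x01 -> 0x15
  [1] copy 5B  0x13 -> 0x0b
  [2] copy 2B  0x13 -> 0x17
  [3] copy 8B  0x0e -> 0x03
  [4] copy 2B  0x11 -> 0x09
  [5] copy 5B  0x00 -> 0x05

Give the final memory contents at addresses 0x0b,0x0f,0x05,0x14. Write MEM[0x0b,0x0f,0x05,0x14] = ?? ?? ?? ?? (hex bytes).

D0: mem[0x15..0x18] <- [3e 54 a0 d7]
D1: mem[0x0b..0x0f] <- [7a 67 3e 54 a0]
D2: mem[0x17..0x18] <- [7a 67]
D3: mem[0x03..0x0a] <- [54 a0 bc 97 2b 7a 67 3e]
D4: mem[0x09..0x0a] <- [97 2b]
D5: mem[0x05..0x09] <- [21 3e 54 54 a0]
query mem[0x0b]=0x7a, mem[0x0f]=0xa0, mem[0x05]=0x21, mem[0x14]=0x67

MEM[0x0b,0x0f,0x05,0x14] = 7a a0 21 67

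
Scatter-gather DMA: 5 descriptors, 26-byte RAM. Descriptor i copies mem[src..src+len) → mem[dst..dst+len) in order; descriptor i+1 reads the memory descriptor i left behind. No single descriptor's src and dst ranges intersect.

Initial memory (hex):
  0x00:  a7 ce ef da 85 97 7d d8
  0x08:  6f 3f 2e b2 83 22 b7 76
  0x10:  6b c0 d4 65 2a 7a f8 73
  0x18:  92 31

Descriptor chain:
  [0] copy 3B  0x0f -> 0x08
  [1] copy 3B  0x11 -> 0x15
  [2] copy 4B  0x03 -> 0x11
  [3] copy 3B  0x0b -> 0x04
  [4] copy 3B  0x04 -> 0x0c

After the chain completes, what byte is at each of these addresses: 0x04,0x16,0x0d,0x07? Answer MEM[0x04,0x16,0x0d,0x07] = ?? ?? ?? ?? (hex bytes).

D0: mem[0x08..0x0a] <- [76 6b c0]
D1: mem[0x15..0x17] <- [c0 d4 65]
D2: mem[0x11..0x14] <- [da 85 97 7d]
D3: mem[0x04..0x06] <- [b2 83 22]
D4: mem[0x0c..0x0e] <- [b2 83 22]
query mem[0x04]=0xb2, mem[0x16]=0xd4, mem[0x0d]=0x83, mem[0x07]=0xd8

MEM[0x04,0x16,0x0d,0x07] = b2 d4 83 d8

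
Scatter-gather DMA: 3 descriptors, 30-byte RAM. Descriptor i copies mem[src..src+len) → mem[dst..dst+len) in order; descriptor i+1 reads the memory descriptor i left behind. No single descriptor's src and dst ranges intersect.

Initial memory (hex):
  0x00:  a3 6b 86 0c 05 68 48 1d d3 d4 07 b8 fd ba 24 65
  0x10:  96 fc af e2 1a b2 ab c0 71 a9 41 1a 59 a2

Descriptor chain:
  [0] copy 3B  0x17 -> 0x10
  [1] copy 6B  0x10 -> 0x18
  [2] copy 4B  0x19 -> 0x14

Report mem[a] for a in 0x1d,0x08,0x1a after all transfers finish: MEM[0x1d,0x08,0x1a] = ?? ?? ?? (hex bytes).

[0] 0x17->0x10 len=3 : c0 71 a9
[1] 0x10->0x18 len=6 : c0 71 a9 e2 1a b2
[2] 0x19->0x14 len=4 : 71 a9 e2 1a
query mem[0x1d]=0xb2, mem[0x08]=0xd3, mem[0x1a]=0xa9

MEM[0x1d,0x08,0x1a] = b2 d3 a9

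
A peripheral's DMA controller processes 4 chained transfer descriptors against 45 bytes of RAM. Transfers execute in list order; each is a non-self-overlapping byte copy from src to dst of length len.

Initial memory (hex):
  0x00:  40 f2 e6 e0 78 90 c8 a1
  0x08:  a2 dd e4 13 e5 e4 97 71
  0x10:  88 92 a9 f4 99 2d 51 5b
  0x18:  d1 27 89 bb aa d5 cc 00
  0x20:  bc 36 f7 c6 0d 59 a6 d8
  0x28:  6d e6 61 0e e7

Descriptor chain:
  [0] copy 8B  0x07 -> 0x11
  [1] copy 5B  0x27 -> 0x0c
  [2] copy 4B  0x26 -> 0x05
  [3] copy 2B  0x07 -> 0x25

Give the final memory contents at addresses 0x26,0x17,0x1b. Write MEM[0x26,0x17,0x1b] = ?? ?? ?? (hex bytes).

MEM[0x26,0x17,0x1b] = e6 e4 bb

[0] 0x07->0x11 len=8 : a1 a2 dd e4 13 e5 e4 97
[1] 0x27->0x0c len=5 : d8 6d e6 61 0e
[2] 0x26->0x05 len=4 : a6 d8 6d e6
[3] 0x07->0x25 len=2 : 6d e6
query mem[0x26]=0xe6, mem[0x17]=0xe4, mem[0x1b]=0xbb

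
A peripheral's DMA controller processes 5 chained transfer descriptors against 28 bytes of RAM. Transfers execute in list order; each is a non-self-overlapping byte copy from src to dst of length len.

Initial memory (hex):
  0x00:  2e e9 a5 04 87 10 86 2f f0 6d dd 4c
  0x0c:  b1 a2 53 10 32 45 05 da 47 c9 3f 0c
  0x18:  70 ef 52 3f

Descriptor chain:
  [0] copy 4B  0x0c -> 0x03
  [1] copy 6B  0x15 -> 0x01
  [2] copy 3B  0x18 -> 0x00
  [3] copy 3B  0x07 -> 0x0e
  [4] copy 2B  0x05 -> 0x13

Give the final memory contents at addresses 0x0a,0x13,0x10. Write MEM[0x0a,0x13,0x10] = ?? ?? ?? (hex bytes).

D0: mem[0x03..0x06] <- [b1 a2 53 10]
D1: mem[0x01..0x06] <- [c9 3f 0c 70 ef 52]
D2: mem[0x00..0x02] <- [70 ef 52]
D3: mem[0x0e..0x10] <- [2f f0 6d]
D4: mem[0x13..0x14] <- [ef 52]
query mem[0x0a]=0xdd, mem[0x13]=0xef, mem[0x10]=0x6d

MEM[0x0a,0x13,0x10] = dd ef 6d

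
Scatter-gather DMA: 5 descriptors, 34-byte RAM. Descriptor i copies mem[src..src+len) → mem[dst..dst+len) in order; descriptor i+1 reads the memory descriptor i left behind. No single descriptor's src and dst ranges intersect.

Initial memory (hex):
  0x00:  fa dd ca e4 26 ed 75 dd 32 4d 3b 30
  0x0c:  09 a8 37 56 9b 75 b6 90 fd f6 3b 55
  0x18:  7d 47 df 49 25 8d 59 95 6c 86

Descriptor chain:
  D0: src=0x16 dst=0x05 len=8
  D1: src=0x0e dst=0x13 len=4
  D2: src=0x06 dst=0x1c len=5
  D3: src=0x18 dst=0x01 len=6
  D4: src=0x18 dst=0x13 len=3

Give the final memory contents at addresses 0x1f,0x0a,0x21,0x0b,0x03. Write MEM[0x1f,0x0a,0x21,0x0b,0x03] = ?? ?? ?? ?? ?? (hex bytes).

MEM[0x1f,0x0a,0x21,0x0b,0x03] = df 49 86 25 df

[0] 0x16->0x05 len=8 : 3b 55 7d 47 df 49 25 8d
[1] 0x0e->0x13 len=4 : 37 56 9b 75
[2] 0x06->0x1c len=5 : 55 7d 47 df 49
[3] 0x18->0x01 len=6 : 7d 47 df 49 55 7d
[4] 0x18->0x13 len=3 : 7d 47 df
query mem[0x1f]=0xdf, mem[0x0a]=0x49, mem[0x21]=0x86, mem[0x0b]=0x25, mem[0x03]=0xdf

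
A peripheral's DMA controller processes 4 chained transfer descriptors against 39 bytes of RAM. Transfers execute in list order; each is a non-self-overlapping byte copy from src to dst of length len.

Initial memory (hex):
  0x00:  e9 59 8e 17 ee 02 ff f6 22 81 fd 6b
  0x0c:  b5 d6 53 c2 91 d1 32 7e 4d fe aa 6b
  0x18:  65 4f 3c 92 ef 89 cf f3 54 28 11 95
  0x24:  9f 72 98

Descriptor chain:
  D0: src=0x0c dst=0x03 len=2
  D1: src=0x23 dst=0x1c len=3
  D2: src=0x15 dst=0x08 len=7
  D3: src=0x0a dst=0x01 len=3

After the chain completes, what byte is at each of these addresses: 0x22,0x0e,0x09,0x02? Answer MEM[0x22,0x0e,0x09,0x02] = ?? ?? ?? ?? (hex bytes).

#0 dst[0x03+2] := {0xb5,0xd6}
#1 dst[0x1c+3] := {0x95,0x9f,0x72}
#2 dst[0x08+7] := {0xfe,0xaa,0x6b,0x65,0x4f,0x3c,0x92}
#3 dst[0x01+3] := {0x6b,0x65,0x4f}
query mem[0x22]=0x11, mem[0x0e]=0x92, mem[0x09]=0xaa, mem[0x02]=0x65

MEM[0x22,0x0e,0x09,0x02] = 11 92 aa 65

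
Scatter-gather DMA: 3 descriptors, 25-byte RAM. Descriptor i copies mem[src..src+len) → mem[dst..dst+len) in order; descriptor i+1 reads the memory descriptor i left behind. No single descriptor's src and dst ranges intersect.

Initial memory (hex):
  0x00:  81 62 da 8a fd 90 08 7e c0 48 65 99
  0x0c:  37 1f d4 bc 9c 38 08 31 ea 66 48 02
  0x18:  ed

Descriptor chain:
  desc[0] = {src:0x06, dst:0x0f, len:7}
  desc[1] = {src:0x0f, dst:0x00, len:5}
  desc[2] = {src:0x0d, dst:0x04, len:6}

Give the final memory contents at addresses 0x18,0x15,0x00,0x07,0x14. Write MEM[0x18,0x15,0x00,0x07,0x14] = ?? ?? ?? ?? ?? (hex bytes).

[0] 0x06->0x0f len=7 : 08 7e c0 48 65 99 37
[1] 0x0f->0x00 len=5 : 08 7e c0 48 65
[2] 0x0d->0x04 len=6 : 1f d4 08 7e c0 48
query mem[0x18]=0xed, mem[0x15]=0x37, mem[0x00]=0x08, mem[0x07]=0x7e, mem[0x14]=0x99

MEM[0x18,0x15,0x00,0x07,0x14] = ed 37 08 7e 99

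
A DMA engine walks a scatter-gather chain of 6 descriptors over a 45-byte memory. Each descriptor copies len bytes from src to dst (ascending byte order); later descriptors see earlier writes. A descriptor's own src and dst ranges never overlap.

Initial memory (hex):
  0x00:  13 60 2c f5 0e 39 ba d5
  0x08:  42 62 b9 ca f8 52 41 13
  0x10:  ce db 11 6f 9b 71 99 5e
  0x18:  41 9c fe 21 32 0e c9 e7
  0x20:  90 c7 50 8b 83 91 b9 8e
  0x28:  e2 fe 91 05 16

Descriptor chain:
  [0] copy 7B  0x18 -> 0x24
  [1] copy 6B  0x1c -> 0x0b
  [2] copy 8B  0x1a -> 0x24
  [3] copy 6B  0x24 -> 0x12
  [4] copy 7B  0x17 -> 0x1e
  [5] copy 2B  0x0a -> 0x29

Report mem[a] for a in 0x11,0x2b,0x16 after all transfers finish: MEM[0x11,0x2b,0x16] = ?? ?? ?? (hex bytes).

MEM[0x11,0x2b,0x16] = db c7 c9

#0 dst[0x24+7] := {0x41,0x9c,0xfe,0x21,0x32,0x0e,0xc9}
#1 dst[0x0b+6] := {0x32,0x0e,0xc9,0xe7,0x90,0xc7}
#2 dst[0x24+8] := {0xfe,0x21,0x32,0x0e,0xc9,0xe7,0x90,0xc7}
#3 dst[0x12+6] := {0xfe,0x21,0x32,0x0e,0xc9,0xe7}
#4 dst[0x1e+7] := {0xe7,0x41,0x9c,0xfe,0x21,0x32,0x0e}
#5 dst[0x29+2] := {0xb9,0x32}
query mem[0x11]=0xdb, mem[0x2b]=0xc7, mem[0x16]=0xc9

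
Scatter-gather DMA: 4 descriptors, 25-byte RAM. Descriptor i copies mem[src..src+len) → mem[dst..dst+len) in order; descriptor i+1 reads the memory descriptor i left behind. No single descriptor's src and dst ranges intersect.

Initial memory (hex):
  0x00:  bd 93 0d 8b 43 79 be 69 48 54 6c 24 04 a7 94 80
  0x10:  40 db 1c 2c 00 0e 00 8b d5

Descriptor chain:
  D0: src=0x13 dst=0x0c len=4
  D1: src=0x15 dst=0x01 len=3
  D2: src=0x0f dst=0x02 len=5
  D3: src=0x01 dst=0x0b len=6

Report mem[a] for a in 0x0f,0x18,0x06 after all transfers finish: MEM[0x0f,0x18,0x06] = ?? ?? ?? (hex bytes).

  after D0: wrote 4B at 0x0c = 2c000e00
  after D1: wrote 3B at 0x01 = 0e008b
  after D2: wrote 5B at 0x02 = 0040db1c2c
  after D3: wrote 6B at 0x0b = 0e0040db1c2c
query mem[0x0f]=0x1c, mem[0x18]=0xd5, mem[0x06]=0x2c

MEM[0x0f,0x18,0x06] = 1c d5 2c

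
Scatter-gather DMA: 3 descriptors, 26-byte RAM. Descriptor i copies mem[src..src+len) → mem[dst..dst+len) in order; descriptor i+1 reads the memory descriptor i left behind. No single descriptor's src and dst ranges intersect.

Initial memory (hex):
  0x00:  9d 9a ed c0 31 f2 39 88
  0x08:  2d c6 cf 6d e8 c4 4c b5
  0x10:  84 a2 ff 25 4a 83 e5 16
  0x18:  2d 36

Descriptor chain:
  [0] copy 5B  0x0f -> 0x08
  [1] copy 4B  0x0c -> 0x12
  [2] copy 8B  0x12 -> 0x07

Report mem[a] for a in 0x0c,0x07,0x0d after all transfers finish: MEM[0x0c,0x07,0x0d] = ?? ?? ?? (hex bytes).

MEM[0x0c,0x07,0x0d] = 16 25 2d

D0: mem[0x08..0x0c] <- [b5 84 a2 ff 25]
D1: mem[0x12..0x15] <- [25 c4 4c b5]
D2: mem[0x07..0x0e] <- [25 c4 4c b5 e5 16 2d 36]
query mem[0x0c]=0x16, mem[0x07]=0x25, mem[0x0d]=0x2d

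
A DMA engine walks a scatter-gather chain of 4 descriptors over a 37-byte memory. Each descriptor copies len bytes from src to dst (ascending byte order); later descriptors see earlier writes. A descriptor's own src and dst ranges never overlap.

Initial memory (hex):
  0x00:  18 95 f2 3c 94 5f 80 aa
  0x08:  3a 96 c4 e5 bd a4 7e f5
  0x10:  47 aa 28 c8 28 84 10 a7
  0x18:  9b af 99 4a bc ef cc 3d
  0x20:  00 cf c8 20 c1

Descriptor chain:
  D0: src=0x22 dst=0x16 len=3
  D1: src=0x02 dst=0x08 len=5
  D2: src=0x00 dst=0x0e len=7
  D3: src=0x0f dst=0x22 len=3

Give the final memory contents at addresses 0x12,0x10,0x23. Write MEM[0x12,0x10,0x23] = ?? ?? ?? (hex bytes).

  after D0: wrote 3B at 0x16 = c820c1
  after D1: wrote 5B at 0x08 = f23c945f80
  after D2: wrote 7B at 0x0e = 1895f23c945f80
  after D3: wrote 3B at 0x22 = 95f23c
query mem[0x12]=0x94, mem[0x10]=0xf2, mem[0x23]=0xf2

MEM[0x12,0x10,0x23] = 94 f2 f2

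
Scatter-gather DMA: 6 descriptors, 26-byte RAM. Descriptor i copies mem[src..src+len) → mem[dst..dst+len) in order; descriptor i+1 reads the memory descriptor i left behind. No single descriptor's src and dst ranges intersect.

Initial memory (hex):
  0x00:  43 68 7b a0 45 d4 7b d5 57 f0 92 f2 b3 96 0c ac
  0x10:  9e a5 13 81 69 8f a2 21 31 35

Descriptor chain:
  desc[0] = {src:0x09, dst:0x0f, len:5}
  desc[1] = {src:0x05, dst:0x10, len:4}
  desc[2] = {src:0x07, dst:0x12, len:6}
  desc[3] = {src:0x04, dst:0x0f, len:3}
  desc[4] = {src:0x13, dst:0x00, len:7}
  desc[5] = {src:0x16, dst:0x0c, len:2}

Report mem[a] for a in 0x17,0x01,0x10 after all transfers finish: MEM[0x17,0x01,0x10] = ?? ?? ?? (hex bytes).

MEM[0x17,0x01,0x10] = b3 f0 d4

D0: mem[0x0f..0x13] <- [f0 92 f2 b3 96]
D1: mem[0x10..0x13] <- [d4 7b d5 57]
D2: mem[0x12..0x17] <- [d5 57 f0 92 f2 b3]
D3: mem[0x0f..0x11] <- [45 d4 7b]
D4: mem[0x00..0x06] <- [57 f0 92 f2 b3 31 35]
D5: mem[0x0c..0x0d] <- [f2 b3]
query mem[0x17]=0xb3, mem[0x01]=0xf0, mem[0x10]=0xd4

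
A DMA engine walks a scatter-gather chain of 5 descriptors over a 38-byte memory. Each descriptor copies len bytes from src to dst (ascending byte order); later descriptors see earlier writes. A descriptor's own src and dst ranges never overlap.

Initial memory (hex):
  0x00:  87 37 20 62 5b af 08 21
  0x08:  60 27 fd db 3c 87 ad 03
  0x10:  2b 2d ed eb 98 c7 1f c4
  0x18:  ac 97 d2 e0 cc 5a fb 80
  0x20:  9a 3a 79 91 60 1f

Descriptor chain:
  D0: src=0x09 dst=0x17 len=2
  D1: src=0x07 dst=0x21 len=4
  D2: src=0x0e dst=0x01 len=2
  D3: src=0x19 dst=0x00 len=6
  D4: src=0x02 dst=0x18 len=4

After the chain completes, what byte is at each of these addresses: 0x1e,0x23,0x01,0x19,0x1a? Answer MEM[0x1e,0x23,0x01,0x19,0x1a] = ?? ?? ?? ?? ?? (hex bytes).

[0] 0x09->0x17 len=2 : 27 fd
[1] 0x07->0x21 len=4 : 21 60 27 fd
[2] 0x0e->0x01 len=2 : ad 03
[3] 0x19->0x00 len=6 : 97 d2 e0 cc 5a fb
[4] 0x02->0x18 len=4 : e0 cc 5a fb
query mem[0x1e]=0xfb, mem[0x23]=0x27, mem[0x01]=0xd2, mem[0x19]=0xcc, mem[0x1a]=0x5a

MEM[0x1e,0x23,0x01,0x19,0x1a] = fb 27 d2 cc 5a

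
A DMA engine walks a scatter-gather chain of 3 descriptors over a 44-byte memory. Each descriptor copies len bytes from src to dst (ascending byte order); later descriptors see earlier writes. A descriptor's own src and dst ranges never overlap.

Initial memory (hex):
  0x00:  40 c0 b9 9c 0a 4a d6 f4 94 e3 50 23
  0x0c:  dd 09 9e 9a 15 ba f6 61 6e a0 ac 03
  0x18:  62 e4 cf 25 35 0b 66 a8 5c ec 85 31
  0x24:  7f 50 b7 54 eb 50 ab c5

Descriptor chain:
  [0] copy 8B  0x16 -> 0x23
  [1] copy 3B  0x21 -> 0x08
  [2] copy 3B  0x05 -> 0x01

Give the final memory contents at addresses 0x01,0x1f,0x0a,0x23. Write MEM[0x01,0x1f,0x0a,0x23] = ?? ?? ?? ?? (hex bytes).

MEM[0x01,0x1f,0x0a,0x23] = 4a a8 ac ac

  after D0: wrote 8B at 0x23 = ac0362e4cf25350b
  after D1: wrote 3B at 0x08 = ec85ac
  after D2: wrote 3B at 0x01 = 4ad6f4
query mem[0x01]=0x4a, mem[0x1f]=0xa8, mem[0x0a]=0xac, mem[0x23]=0xac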